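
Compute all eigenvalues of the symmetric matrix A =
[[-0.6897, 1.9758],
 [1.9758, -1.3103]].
sigma(A) ≈ {-3, 1}

A is real symmetric, so its spectrum consists of real eigenvalues. Expanding the characteristic polynomial of the displayed matrix gives
  det(λ I - A) = p(λ) = λ^2 + (2)λ + (-3).
Solving p(λ) = 0 yields eigenvalues ≈ -3, 1. (A is shown rounded to 4 decimals, so these recover the underlying integer eigenvalues to within that precision.)
Verification: the trace of A = -2 equals the sum of eigenvalues -2, and det(A) ≈ -3.0001 matches the eigenvalue product -3.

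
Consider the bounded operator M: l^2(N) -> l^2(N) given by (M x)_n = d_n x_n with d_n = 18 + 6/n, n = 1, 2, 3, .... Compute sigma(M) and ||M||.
sigma(M) = {18 + 6/n : n ≥ 1} ∪ {18}; ||M|| = 24

A bounded diagonal operator on l^2 with diagonal entries d_n has spectrum equal to the closure of {d_n : n ≥ 1}: every d_n is an eigenvalue (with eigenvector e_n), so {d_n} ⊂ sigma(M); the spectrum is closed, so its closure is too; and for lambda not in the closure, (M - lambda I) has bounded inverse (the diagonal entries 1/(d_n - lambda) are bounded). For our sequence d_n = 18 + 6/n, n = 1, 2, 3, ...:
  - {d_n} = {18 + 6/n : n ≥ 1}; the only limit point is 18
  - closure = {18 + 6/n : n ≥ 1} ∪ {18}
For the norm: a diagonal operator has ||M|| = sup_n |d_n|. Here d_n = 18 + 6/n is positive and decreasing, so sup_n |d_n| = d_1 = 18 + 6 = 24. So ||M|| = 24.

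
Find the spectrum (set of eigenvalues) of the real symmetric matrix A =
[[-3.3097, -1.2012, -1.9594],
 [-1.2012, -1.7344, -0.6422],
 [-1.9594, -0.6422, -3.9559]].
sigma(A) ≈ {-6, -2, -1}

A is real symmetric, so its spectrum consists of real eigenvalues. Expanding the characteristic polynomial of the displayed matrix gives
  det(λ I - A) = p(λ) = λ^3 + (9)λ^2 + (20)λ + (12).
Solving p(λ) = 0 yields eigenvalues ≈ -6, -2, -1. (A is shown rounded to 4 decimals, so these recover the underlying integer eigenvalues to within that precision.)
Verification: the trace of A = -9 equals the sum of eigenvalues -9, and det(A) ≈ -11.9996 matches the eigenvalue product -12.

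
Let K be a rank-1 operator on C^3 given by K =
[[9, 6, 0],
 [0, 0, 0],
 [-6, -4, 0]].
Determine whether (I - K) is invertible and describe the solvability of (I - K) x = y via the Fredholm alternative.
(I - K) is invertible (det(I - K) = -8 ≠ 0), so for every y in C^3 the equation (I - K) x = y has a unique solution.

K has rank 1, so it is an outer product K = u v^T: every row of K is a multiple of one row vector. Reading off the entries, u = (-3, 0, 2) and v = (-3, -2, 0) (row i of K equals u_i·v^T). A rank-one matrix u v^T satisfies K u = u (v·u) and kills the (2)-dimensional subspace v^⊥, so its characteristic polynomial is lambda^2 (lambda - v·u) with v·u = tr K = 9. Hence the eigenvalues of I - K are 1 (multiplicity 2) and 1 - (9) = -8, so det(I - K) = -8. (Direct check: I - K =
[[-8, -6, 0],
 [0, 1, 0],
 [6, 4, 1]]
has determinant -8.) The finite-dimensional Fredholm alternative says: either (I - K) is invertible, or ker(I - K) ≠ {0} and then range(I - K) = ker((I - K)^*)^⊥, with dim ker(I - K) = dim ker((I - K)^*). Since det(I - K) ≠ 0, 1 is not an eigenvalue of K and ker(I - K) = {0}, so we are in the first case: for every y there is a unique x = (I - K)^(-1) y. Explicitly, by the Sherman–Morrison formula, (I - u v^T)^(-1) = I + u v^T/(1 - v·u), i.e. (I - K)^(-1) = I + K/(-8).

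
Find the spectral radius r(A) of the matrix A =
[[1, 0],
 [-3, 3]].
r(A) = 3

The eigenvalues of A are the roots of its characteristic polynomial. With M = A (coefficients from the trace and determinant):
  p(λ) = det(λ I - M) = λ^2 - 4λ + 3.
For λ^2 - 4λ + 3 the discriminant is 4. It is a perfect square (2^2), so the roots are rational: λ = (4 ± 2)/2 = 3, 1.
Thus the eigenvalues (to 4 decimals) are 3 (modulus 3); 1 (modulus 1). The spectral radius is the largest modulus: r(A) = 3. (Cross-check: r(A) ≤ ||A||_2 ≈ 4.3028; equality holds whenever A is normal, though it can also hold for some non-normal A.)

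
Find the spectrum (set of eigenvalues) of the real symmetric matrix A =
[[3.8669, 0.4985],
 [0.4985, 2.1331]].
sigma(A) ≈ {2, 4}

A is real symmetric, so its spectrum consists of real eigenvalues. Expanding the characteristic polynomial of the displayed matrix gives
  det(λ I - A) = p(λ) = λ^2 + (-6)λ + (8).
Solving p(λ) = 0 yields eigenvalues ≈ 2, 4. (A is shown rounded to 4 decimals, so these recover the underlying integer eigenvalues to within that precision.)
Verification: the trace of A = 6 equals the sum of eigenvalues 6, and det(A) ≈ 8.0000 matches the eigenvalue product 8.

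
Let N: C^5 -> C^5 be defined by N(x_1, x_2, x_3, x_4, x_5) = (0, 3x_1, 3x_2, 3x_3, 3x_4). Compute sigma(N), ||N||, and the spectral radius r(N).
sigma(N) = {0}; ||N|| = 3; r(N) = 0. (N is nilpotent with N^5 = 0.)

On C^5, N is a strictly lower-triangular matrix with 3 on the subdiagonal and zeros elsewhere, so its characteristic polynomial is lambda^5 and every eigenvalue is 0: sigma(N) = {0}. For the operator norm, N e_i = 3e_{i+1} for i = 1, ..., 4 and N e_5 = 0, so the singular values of N are 3 (with multiplicity 4) and 0; hence ||N|| = 3. The spectral radius r(N) = max|lambda| = 0. Note ||N|| > r(N) — characteristic of non-normal nilpotent operators. Indeed N^5 = 0.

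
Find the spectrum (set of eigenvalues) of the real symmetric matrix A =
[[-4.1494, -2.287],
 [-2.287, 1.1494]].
sigma(A) ≈ {-5, 2}

A is real symmetric, so its spectrum consists of real eigenvalues. Expanding the characteristic polynomial of the displayed matrix gives
  det(λ I - A) = p(λ) = λ^2 + (3)λ + (-10).
Solving p(λ) = 0 yields eigenvalues ≈ -5, 2. (A is shown rounded to 4 decimals, so these recover the underlying integer eigenvalues to within that precision.)
Verification: the trace of A = -3 equals the sum of eigenvalues -3, and det(A) ≈ -9.9997 matches the eigenvalue product -10.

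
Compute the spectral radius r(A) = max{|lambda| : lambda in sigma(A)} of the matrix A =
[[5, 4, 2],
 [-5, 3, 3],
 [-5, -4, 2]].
r(A) ≈ 7.3303

The eigenvalues of A are the roots of its characteristic polynomial. With M = A (coefficients from the trace, the sum of principal 2x2 minors, and det A):
  p(λ) = det(λ I - M) = λ^3 - 10λ^2 + 73λ - 140.
No integer candidate from the rational root theorem (±divisors of 140) is a root, so the roots are irrational. The cubic discriminant is Δ = -272768 < 0, so there is one real root and a complex-conjugate pair. p(2) = -26 and p(3) = 16 have opposite signs, so a root lies in (2, 3); Newton's method refines it to λ ≈ 2.6054. Dividing out (λ - (2.6054)) leaves approximately λ^2 - 7.3946λ + 53.734. For λ^2 - 7.3946λ + 53.734 the discriminant is -160.2562. It is negative, so the remaining roots are the complex-conjugate pair λ ≈ 3.6973 ± 6.3296i. Their product equals the constant term, so |λ|^2 ≈ 53.734 and |λ| ≈ 7.3303.
Thus the eigenvalues (to 4 decimals) are 2.6054 (modulus 2.6054); 3.6973 ± 6.3296i (modulus 7.3303). The spectral radius is the largest modulus: r(A) ≈ 7.3303. (Cross-check: r(A) ≤ ||A||_2 ≈ 9.4563; equality holds whenever A is normal, though it can also hold for some non-normal A.)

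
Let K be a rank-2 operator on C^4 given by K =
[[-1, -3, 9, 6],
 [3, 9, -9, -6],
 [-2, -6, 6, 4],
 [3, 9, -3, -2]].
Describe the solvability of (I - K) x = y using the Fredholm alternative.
(I - K) is invertible (det(I - K) = 21 ≠ 0), so for every y in C^4 the equation (I - K) x = y has a unique solution.

K has rank 2 and factors as K = U V^T = u1 v1^T + u2 v2^T with u1 = (2, 0, 0, 2), v1 = (1, 3, 0, 0), u2 = (-3, 3, -2, 1), v2 = (1, 3, -3, -2) (multiplying out reproduces the displayed K). The nonzero eigenvalues of U V^T coincide with those of the 2 x 2 matrix G = V^T U = [[v1·u1, v1·u2], [v2·u1, v2·u2]] = [[2, 6], [-2, 10]], and by the Sylvester determinant identity det(I_4 - U V^T) = det(I_2 - V^T U) = det([[-1, -6], [2, -9]]) = (-1)(-9) - (-6)(2) = 21. (Direct check: I - K =
[[2, 3, -9, -6],
 [-3, -8, 9, 6],
 [2, 6, -5, -4],
 [-3, -9, 3, 3]]
has determinant 21.) The finite-dimensional Fredholm alternative says: either (I - K) is invertible, or ker(I - K) ≠ {0} and then range(I - K) = ker((I - K)^*)^⊥, with dim ker(I - K) = dim ker((I - K)^*). Since det(I - K) ≠ 0, 1 is not an eigenvalue of K and ker(I - K) = {0}, so we are in the first case: for every y there is a unique x = (I - K)^(-1) y. (Explicitly, by the Woodbury identity, (I - U V^T)^(-1) = I + U (I_2 - G)^(-1) V^T.)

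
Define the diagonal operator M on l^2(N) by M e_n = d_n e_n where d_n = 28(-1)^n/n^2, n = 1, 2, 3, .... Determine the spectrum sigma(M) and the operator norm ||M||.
sigma(M) = {28(-1)^n/n^2 : n ≥ 1} ∪ {0}; ||M|| = 28

A bounded diagonal operator on l^2 with diagonal entries d_n has spectrum equal to the closure of {d_n : n ≥ 1}: every d_n is an eigenvalue (with eigenvector e_n), so {d_n} ⊂ sigma(M); the spectrum is closed, so its closure is too; and for lambda not in the closure, (M - lambda I) has bounded inverse (the diagonal entries 1/(d_n - lambda) are bounded). For our sequence d_n = 28(-1)^n/n^2, n = 1, 2, 3, ...:
  - {d_n} = {28(-1)^n/n^2 : n ≥ 1}; the only limit point is 0
  - closure = {28(-1)^n/n^2 : n ≥ 1} ∪ {0}
For the norm: a diagonal operator has ||M|| = sup_n |d_n|. Here |d_n| = 28/n^2 is decreasing, so sup_n |d_n| = |d_1| = 28. So ||M|| = 28.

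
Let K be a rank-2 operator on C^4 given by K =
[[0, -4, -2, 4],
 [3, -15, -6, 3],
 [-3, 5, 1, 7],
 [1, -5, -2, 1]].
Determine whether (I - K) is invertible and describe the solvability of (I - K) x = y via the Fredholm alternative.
(I - K) is invertible (det(I - K) = 46 ≠ 0), so for every y in C^4 the equation (I - K) x = y has a unique solution.

K has rank 2 and factors as K = U V^T = u1 v1^T + u2 v2^T with u1 = (-2, -3, -2, -1), v1 = (0, 2, 1, -2), u2 = (0, -3, 3, -1), v2 = (-1, 3, 1, 1) (multiplying out reproduces the displayed K). The nonzero eigenvalues of U V^T coincide with those of the 2 x 2 matrix G = V^T U = [[v1·u1, v1·u2], [v2·u1, v2·u2]] = [[-6, -1], [-10, -7]], and by the Sylvester determinant identity det(I_4 - U V^T) = det(I_2 - V^T U) = det([[7, 1], [10, 8]]) = (7)(8) - (1)(10) = 46. (Direct check: I - K =
[[1, 4, 2, -4],
 [-3, 16, 6, -3],
 [3, -5, 0, -7],
 [-1, 5, 2, 0]]
has determinant 46.) The finite-dimensional Fredholm alternative says: either (I - K) is invertible, or ker(I - K) ≠ {0} and then range(I - K) = ker((I - K)^*)^⊥, with dim ker(I - K) = dim ker((I - K)^*). Since det(I - K) ≠ 0, 1 is not an eigenvalue of K and ker(I - K) = {0}, so we are in the first case: for every y there is a unique x = (I - K)^(-1) y. (Explicitly, by the Woodbury identity, (I - U V^T)^(-1) = I + U (I_2 - G)^(-1) V^T.)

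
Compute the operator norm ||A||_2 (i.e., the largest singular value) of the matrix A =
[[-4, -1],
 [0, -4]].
||A||_2 = sqrt((33 + sqrt(65))/2) ≈ 4.5311 (= sqrt(largest eigenvalue of A^T A))

||A||_2 = sigma_max(A) = sqrt(lambda_max(A^T A)). Form the symmetric matrix M = A^T A =
[[16, 4],
 [4, 17]].
Its characteristic polynomial (trace, determinant of M give the coefficients) is
  p(λ) = det(λ I - M) = λ^2 - 33λ + 256.
For λ^2 - 33λ + 256 the discriminant is 65. It is nonnegative but not a perfect square, so the roots are real and irrational: λ = (33 ± sqrt(65))/2 ≈ 20.5311, 12.4689.
So the eigenvalues of A^T A are ≈ 12.4689, 20.5311 (all ≥ 0, as they must be for A^T A). The largest is λ_max = (33 + sqrt(65))/2 ≈ 20.5311, hence ||A||_2 = sqrt(λ_max) = sqrt((33 + sqrt(65))/2) ≈ 4.5311.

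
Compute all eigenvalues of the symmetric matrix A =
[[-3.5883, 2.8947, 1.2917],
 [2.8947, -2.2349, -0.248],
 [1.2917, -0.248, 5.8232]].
sigma(A) ≈ {-6, 0, 6}

A is real symmetric, so its spectrum consists of real eigenvalues. Expanding the characteristic polynomial of the displayed matrix gives
  det(λ I - A) = p(λ) = λ^3 + (0)λ^2 + (-36)λ + (0).
Solving p(λ) = 0 yields eigenvalues ≈ -6, 0, 6. (A is shown rounded to 4 decimals, so these recover the underlying integer eigenvalues to within that precision.)
Verification: the trace of A = 0 equals the sum of eigenvalues 0, and det(A) ≈ -0.0002 matches the eigenvalue product 0.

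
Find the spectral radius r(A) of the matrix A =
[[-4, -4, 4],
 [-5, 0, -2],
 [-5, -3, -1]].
r(A) ≈ 4.6473

The eigenvalues of A are the roots of its characteristic polynomial. With M = A (coefficients from the trace, the sum of principal 2x2 minors, and det A):
  p(λ) = det(λ I - M) = λ^3 + 5λ^2 - 2λ - 64.
No integer candidate from the rational root theorem (±divisors of 64) is a root, so the roots are irrational. The cubic discriminant is Δ = -66940 < 0, so there is one real root and a complex-conjugate pair. p(2) = -40 and p(3) = 2 have opposite signs, so a root lies in (2, 3); Newton's method refines it to λ ≈ 2.9633. Dividing out (λ - (2.9633)) leaves approximately λ^2 + 7.9633λ + 21.5976. For λ^2 + 7.9633λ + 21.5976 the discriminant is -22.9763. It is negative, so the remaining roots are the complex-conjugate pair λ ≈ -3.9816 ± 2.3967i. Their product equals the constant term, so |λ|^2 ≈ 21.5976 and |λ| ≈ 4.6473.
Thus the eigenvalues (to 4 decimals) are 2.9633 (modulus 2.9633); -3.9816 ± 2.3967i (modulus 4.6473). The spectral radius is the largest modulus: r(A) ≈ 4.6473. (Cross-check: r(A) ≤ ||A||_2 ≈ 9.1367; equality holds whenever A is normal, though it can also hold for some non-normal A.)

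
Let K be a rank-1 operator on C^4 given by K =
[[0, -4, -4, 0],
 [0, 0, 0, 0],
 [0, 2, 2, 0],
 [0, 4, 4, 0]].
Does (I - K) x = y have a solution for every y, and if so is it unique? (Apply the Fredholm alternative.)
(I - K) is invertible (det(I - K) = -1 ≠ 0), so for every y in C^4 the equation (I - K) x = y has a unique solution.

K has rank 1, so it is an outer product K = u v^T: every row of K is a multiple of one row vector. Reading off the entries, u = (-2, 0, 1, 2) and v = (0, 2, 2, 0) (row i of K equals u_i·v^T). A rank-one matrix u v^T satisfies K u = u (v·u) and kills the (3)-dimensional subspace v^⊥, so its characteristic polynomial is lambda^3 (lambda - v·u) with v·u = tr K = 2. Hence the eigenvalues of I - K are 1 (multiplicity 3) and 1 - (2) = -1, so det(I - K) = -1. (Direct check: I - K =
[[1, 4, 4, 0],
 [0, 1, 0, 0],
 [0, -2, -1, 0],
 [0, -4, -4, 1]]
has determinant -1.) The finite-dimensional Fredholm alternative says: either (I - K) is invertible, or ker(I - K) ≠ {0} and then range(I - K) = ker((I - K)^*)^⊥, with dim ker(I - K) = dim ker((I - K)^*). Since det(I - K) ≠ 0, 1 is not an eigenvalue of K and ker(I - K) = {0}, so we are in the first case: for every y there is a unique x = (I - K)^(-1) y. Explicitly, by the Sherman–Morrison formula, (I - u v^T)^(-1) = I + u v^T/(1 - v·u), i.e. (I - K)^(-1) = I - K.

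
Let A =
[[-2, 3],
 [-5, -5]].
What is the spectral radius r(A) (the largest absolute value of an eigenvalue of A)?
r(A) = 5

The eigenvalues of A are the roots of its characteristic polynomial. With M = A (coefficients from the trace and determinant):
  p(λ) = det(λ I - M) = λ^2 + 7λ + 25.
For λ^2 + 7λ + 25 the discriminant is -51. It is negative, so the roots are the complex-conjugate pair λ = -7/2 ± (sqrt(51)/2) i ≈ -3.5 ± 3.5707i. For a conjugate pair the product of the roots equals the constant term, so |λ|^2 = 25 and |λ| = sqrt(25) = 5.
Thus the eigenvalues (to 4 decimals) are -3.5 ± 3.5707i (modulus 5). The spectral radius is the largest modulus: r(A) = 5. (Cross-check: r(A) ≤ ||A||_2 ≈ 7.1178; equality holds whenever A is normal, though it can also hold for some non-normal A.)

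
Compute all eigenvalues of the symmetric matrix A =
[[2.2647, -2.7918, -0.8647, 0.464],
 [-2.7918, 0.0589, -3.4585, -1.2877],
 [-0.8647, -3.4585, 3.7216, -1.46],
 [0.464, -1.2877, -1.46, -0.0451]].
sigma(A) ≈ {-4, 0, 4, 6}

A is real symmetric, so its spectrum consists of real eigenvalues. Expanding the characteristic polynomial of the displayed matrix gives
  det(λ I - A) = p(λ) = λ^4 + (-6)λ^3 + (-16)λ^2 + (96.0021)λ + (-0.0028).
Solving p(λ) = 0 yields eigenvalues ≈ -4, 0, 4, 6. (A is shown rounded to 4 decimals, so these recover the underlying integer eigenvalues to within that precision.)
Verification: the trace of A = 6 equals the sum of eigenvalues 6, and det(A) ≈ -0.0028 matches the eigenvalue product 0.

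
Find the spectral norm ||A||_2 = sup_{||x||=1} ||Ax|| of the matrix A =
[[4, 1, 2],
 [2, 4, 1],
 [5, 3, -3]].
||A||_2 ≈ 8.0491 (= sqrt(largest eigenvalue of A^T A))

||A||_2 = sigma_max(A) = sqrt(lambda_max(A^T A)). Form the symmetric matrix M = A^T A =
[[45, 27, -5],
 [27, 26, -3],
 [-5, -3, 14]].
Its characteristic polynomial (trace, sum of principal 2x2 minors, determinant of M give the coefficients) is
  p(λ) = det(λ I - M) = λ^3 - 85λ^2 + 1401λ - 5929.
No integer candidate from the rational root theorem (±divisors of 5929) is a root, so the roots are irrational. The cubic discriminant is Δ = 376969184 > 0, so there are three distinct real roots. p(6) = -367 and p(7) = 56 have opposite signs, so a root lies in (6, 7); Newton's method refines it to λ ≈ 6.8477. p(13) = 116 and p(14) = -231 have opposite signs, so a root lies in (13, 14); Newton's method refines it to λ ≈ 13.3641. p(64) = -2281 and p(65) = 636 have opposite signs, so a root lies in (64, 65); Newton's method refines it to λ ≈ 64.7882. Check (Vieta): the three roots sum to 85, matching tr M = 85.
So the eigenvalues of A^T A are ≈ 6.8477, 13.3641, 64.7882 (all ≥ 0, as they must be for A^T A). The largest is λ_max ≈ 64.7882, hence ||A||_2 = sqrt(λ_max) ≈ 8.0491.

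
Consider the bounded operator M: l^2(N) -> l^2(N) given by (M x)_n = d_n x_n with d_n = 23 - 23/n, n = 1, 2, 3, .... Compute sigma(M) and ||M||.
sigma(M) = {23 - 23/n : n ≥ 1} ∪ {23}; ||M|| = 23

A bounded diagonal operator on l^2 with diagonal entries d_n has spectrum equal to the closure of {d_n : n ≥ 1}: every d_n is an eigenvalue (with eigenvector e_n), so {d_n} ⊂ sigma(M); the spectrum is closed, so its closure is too; and for lambda not in the closure, (M - lambda I) has bounded inverse (the diagonal entries 1/(d_n - lambda) are bounded). For our sequence d_n = 23 - 23/n, n = 1, 2, 3, ...:
  - {d_n} = {23 - 23/n : n ≥ 1}; the only limit point is 23
  - closure = {23 - 23/n : n ≥ 1} ∪ {23}
For the norm: a diagonal operator has ||M|| = sup_n |d_n|. Here d_n = 23 - 23/n increases monotonically from d_1 = 0 toward 23, with all terms in [0, 23); so sup_n |d_n| = 23 (the supremum is the limit, not attained). So ||M|| = 23.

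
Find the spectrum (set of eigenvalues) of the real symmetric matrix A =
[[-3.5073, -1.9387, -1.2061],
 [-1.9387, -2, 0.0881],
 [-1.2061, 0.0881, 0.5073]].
sigma(A) ≈ {-5, -1, 1}

A is real symmetric, so its spectrum consists of real eigenvalues. Expanding the characteristic polynomial of the displayed matrix gives
  det(λ I - A) = p(λ) = λ^3 + (5)λ^2 + (-1)λ + (-5).
Solving p(λ) = 0 yields eigenvalues ≈ -5, -1, 1. (A is shown rounded to 4 decimals, so these recover the underlying integer eigenvalues to within that precision.)
Verification: the trace of A = -5 equals the sum of eigenvalues -5, and det(A) ≈ 5.0000 matches the eigenvalue product 5.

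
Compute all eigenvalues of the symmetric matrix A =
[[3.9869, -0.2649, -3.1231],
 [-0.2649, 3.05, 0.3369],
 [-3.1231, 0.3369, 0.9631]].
sigma(A) ≈ {-1, 3, 6}

A is real symmetric, so its spectrum consists of real eigenvalues. Expanding the characteristic polynomial of the displayed matrix gives
  det(λ I - A) = p(λ) = λ^3 + (-8)λ^2 + (9)λ + (18).
Solving p(λ) = 0 yields eigenvalues ≈ -1, 3, 6. (A is shown rounded to 4 decimals, so these recover the underlying integer eigenvalues to within that precision.)
Verification: the trace of A = 8 equals the sum of eigenvalues 8, and det(A) ≈ -18.0003 matches the eigenvalue product -18.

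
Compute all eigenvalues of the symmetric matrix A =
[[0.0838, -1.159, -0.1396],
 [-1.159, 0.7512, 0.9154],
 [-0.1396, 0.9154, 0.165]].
sigma(A) ≈ {-1, 0, 2}

A is real symmetric, so its spectrum consists of real eigenvalues. Expanding the characteristic polynomial of the displayed matrix gives
  det(λ I - A) = p(λ) = λ^3 + (-1)λ^2 + (-2)λ + (0).
Solving p(λ) = 0 yields eigenvalues ≈ -1, 0, 2. (A is shown rounded to 4 decimals, so these recover the underlying integer eigenvalues to within that precision.)
Verification: the trace of A = 1 equals the sum of eigenvalues 1, and det(A) ≈ 0.0001 matches the eigenvalue product 0.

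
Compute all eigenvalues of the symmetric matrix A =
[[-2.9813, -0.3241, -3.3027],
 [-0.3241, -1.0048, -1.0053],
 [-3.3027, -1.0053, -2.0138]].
sigma(A) ≈ {-6, -1, 1}

A is real symmetric, so its spectrum consists of real eigenvalues. Expanding the characteristic polynomial of the displayed matrix gives
  det(λ I - A) = p(λ) = λ^3 + (6)λ^2 + (-1)λ + (-6).
Solving p(λ) = 0 yields eigenvalues ≈ -6, -1, 1. (A is shown rounded to 4 decimals, so these recover the underlying integer eigenvalues to within that precision.)
Verification: the trace of A = -6 equals the sum of eigenvalues -6, and det(A) ≈ 6.0000 matches the eigenvalue product 6.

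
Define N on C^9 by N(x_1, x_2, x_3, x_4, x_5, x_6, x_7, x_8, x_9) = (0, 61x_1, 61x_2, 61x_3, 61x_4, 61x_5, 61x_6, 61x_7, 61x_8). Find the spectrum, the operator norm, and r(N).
sigma(N) = {0}; ||N|| = 61; r(N) = 0. (N is nilpotent with N^9 = 0.)

On C^9, N is a strictly lower-triangular matrix with 61 on the subdiagonal and zeros elsewhere, so its characteristic polynomial is lambda^9 and every eigenvalue is 0: sigma(N) = {0}. For the operator norm, N e_i = 61e_{i+1} for i = 1, ..., 8 and N e_9 = 0, so the singular values of N are 61 (with multiplicity 8) and 0; hence ||N|| = 61. The spectral radius r(N) = max|lambda| = 0. Note ||N|| > r(N) — characteristic of non-normal nilpotent operators. Indeed N^9 = 0.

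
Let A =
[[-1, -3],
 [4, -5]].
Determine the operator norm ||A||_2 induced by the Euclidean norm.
||A||_2 = sqrt((51 + sqrt(1445))/2) ≈ 6.6713 (= sqrt(largest eigenvalue of A^T A))

||A||_2 = sigma_max(A) = sqrt(lambda_max(A^T A)). Form the symmetric matrix M = A^T A =
[[17, -17],
 [-17, 34]].
Its characteristic polynomial (trace, determinant of M give the coefficients) is
  p(λ) = det(λ I - M) = λ^2 - 51λ + 289.
For λ^2 - 51λ + 289 the discriminant is 1445. It is nonnegative but not a perfect square, so the roots are real and irrational: λ = (51 ± sqrt(1445))/2 ≈ 44.5066, 6.4934.
So the eigenvalues of A^T A are ≈ 6.4934, 44.5066 (all ≥ 0, as they must be for A^T A). The largest is λ_max = (51 + sqrt(1445))/2 ≈ 44.5066, hence ||A||_2 = sqrt(λ_max) = sqrt((51 + sqrt(1445))/2) ≈ 6.6713.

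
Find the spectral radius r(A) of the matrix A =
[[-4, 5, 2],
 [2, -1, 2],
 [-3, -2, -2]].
r(A) = 6

The eigenvalues of A are the roots of its characteristic polynomial. With M = A (coefficients from the trace, the sum of principal 2x2 minors, and det A):
  p(λ) = det(λ I - M) = λ^3 + 7λ^2 + 14λ + 48.
By the rational root theorem any rational root is an integer divisor of 48. Testing λ = -6: p(-6) = -216 + 252 - 84 + 48 = 0, so λ = -6 is a root. Dividing out (λ + 6) leaves p(λ) = (λ + 6)(λ^2 + λ + 8). For λ^2 + λ + 8 the discriminant is -31. It is negative, so the roots are the complex-conjugate pair λ = -1/2 ± (sqrt(31)/2) i ≈ -0.5 ± 2.7839i. For a conjugate pair the product of the roots equals the constant term, so |λ|^2 = 8 and |λ| = sqrt(8) ≈ 2.8284.
Thus the eigenvalues (to 4 decimals) are -0.5 ± 2.7839i (modulus 2.8284); -6 (modulus 6). The spectral radius is the largest modulus: r(A) = 6. (Cross-check: r(A) ≤ ||A||_2 ≈ 6.8648; equality holds whenever A is normal, though it can also hold for some non-normal A.)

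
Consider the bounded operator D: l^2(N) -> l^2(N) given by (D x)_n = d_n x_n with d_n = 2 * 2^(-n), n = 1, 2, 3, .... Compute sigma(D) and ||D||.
sigma(D) = {2 * 2^(-n) : n ≥ 1} ∪ {0}; ||D|| = 1

A bounded diagonal operator on l^2 with diagonal entries d_n has spectrum equal to the closure of {d_n : n ≥ 1}: every d_n is an eigenvalue (with eigenvector e_n), so {d_n} ⊂ sigma(D); the spectrum is closed, so its closure is too; and for lambda not in the closure, (D - lambda I) has bounded inverse (the diagonal entries 1/(d_n - lambda) are bounded). For our sequence d_n = 2 * 2^(-n), n = 1, 2, 3, ...:
  - {d_n} = {2 * 2^(-n) : n ≥ 1}; the only limit point is 0
  - closure = {2 * 2^(-n) : n ≥ 1} ∪ {0}
For the norm: a diagonal operator has ||D|| = sup_n |d_n|. Here d_n = 2 * 2^(-n) is positive and decreasing, so sup_n |d_n| = d_1 = 2/2 = 1. So ||D|| = 1.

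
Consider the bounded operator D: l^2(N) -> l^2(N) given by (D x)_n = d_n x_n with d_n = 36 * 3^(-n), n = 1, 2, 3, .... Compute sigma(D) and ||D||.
sigma(D) = {36 * 3^(-n) : n ≥ 1} ∪ {0}; ||D|| = 12

A bounded diagonal operator on l^2 with diagonal entries d_n has spectrum equal to the closure of {d_n : n ≥ 1}: every d_n is an eigenvalue (with eigenvector e_n), so {d_n} ⊂ sigma(D); the spectrum is closed, so its closure is too; and for lambda not in the closure, (D - lambda I) has bounded inverse (the diagonal entries 1/(d_n - lambda) are bounded). For our sequence d_n = 36 * 3^(-n), n = 1, 2, 3, ...:
  - {d_n} = {36 * 3^(-n) : n ≥ 1}; the only limit point is 0
  - closure = {36 * 3^(-n) : n ≥ 1} ∪ {0}
For the norm: a diagonal operator has ||D|| = sup_n |d_n|. Here d_n = 36 * 3^(-n) is positive and decreasing, so sup_n |d_n| = d_1 = 36/3 = 12. So ||D|| = 12.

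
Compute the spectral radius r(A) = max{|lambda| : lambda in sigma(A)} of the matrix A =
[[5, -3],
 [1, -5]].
r(A) = sqrt(88)/2 ≈ 4.6904

The eigenvalues of A are the roots of its characteristic polynomial. With M = A (coefficients from the trace and determinant):
  p(λ) = det(λ I - M) = λ^2 - 22.
For λ^2 - 22 the discriminant is 88. It is nonnegative but not a perfect square, so the roots are real and irrational: λ = ± sqrt(88)/2 ≈ 4.6904, -4.6904.
Thus the eigenvalues (to 4 decimals) are 4.6904 (modulus 4.6904); -4.6904 (modulus 4.6904). The spectral radius is the largest modulus: r(A) = sqrt(88)/2 ≈ 4.6904. (Cross-check: r(A) ≤ ||A||_2 ≈ 7.099; equality holds whenever A is normal, though it can also hold for some non-normal A.)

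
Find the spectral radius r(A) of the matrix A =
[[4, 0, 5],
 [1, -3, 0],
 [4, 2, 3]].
r(A) = (6 + sqrt(104))/2 ≈ 8.099

The eigenvalues of A are the roots of its characteristic polynomial. With M = A (coefficients from the trace, the sum of principal 2x2 minors, and det A):
  p(λ) = det(λ I - M) = λ^3 - 4λ^2 - 29λ - 34.
By the rational root theorem any rational root is an integer divisor of 34. Testing λ = -2: p(-2) = -8 - 16 + 58 - 34 = 0, so λ = -2 is a root. Dividing out (λ + 2) leaves p(λ) = (λ + 2)(λ^2 - 6λ - 17). For λ^2 - 6λ - 17 the discriminant is 104. It is nonnegative but not a perfect square, so the roots are real and irrational: λ = (6 ± sqrt(104))/2 ≈ 8.099, -2.099.
Thus the eigenvalues (to 4 decimals) are 8.099 (modulus 8.099); -2.099 (modulus 2.099); -2 (modulus 2). The spectral radius is the largest modulus: r(A) = (6 + sqrt(104))/2 ≈ 8.099. (Cross-check: r(A) ≤ ||A||_2 ≈ 8.1629; equality holds whenever A is normal, though it can also hold for some non-normal A.)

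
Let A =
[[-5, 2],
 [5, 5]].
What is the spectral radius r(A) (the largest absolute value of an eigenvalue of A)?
r(A) = sqrt(140)/2 ≈ 5.9161

The eigenvalues of A are the roots of its characteristic polynomial. With M = A (coefficients from the trace and determinant):
  p(λ) = det(λ I - M) = λ^2 - 35.
For λ^2 - 35 the discriminant is 140. It is nonnegative but not a perfect square, so the roots are real and irrational: λ = ± sqrt(140)/2 ≈ 5.9161, -5.9161.
Thus the eigenvalues (to 4 decimals) are 5.9161 (modulus 5.9161); -5.9161 (modulus 5.9161). The spectral radius is the largest modulus: r(A) = sqrt(140)/2 ≈ 5.9161. (Cross-check: r(A) ≤ ||A||_2 ≈ 7.6033; equality holds whenever A is normal, though it can also hold for some non-normal A.)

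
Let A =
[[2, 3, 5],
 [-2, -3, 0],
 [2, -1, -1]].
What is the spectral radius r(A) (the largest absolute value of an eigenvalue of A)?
r(A) ≈ 3.596

The eigenvalues of A are the roots of its characteristic polynomial. With M = A (coefficients from the trace, the sum of principal 2x2 minors, and det A):
  p(λ) = det(λ I - M) = λ^3 + 2λ^2 - 9λ - 40.
No integer candidate from the rational root theorem (±divisors of 40) is a root, so the roots are irrational. The cubic discriminant is Δ = -25720 < 0, so there is one real root and a complex-conjugate pair. p(3) = -22 and p(4) = 20 have opposite signs, so a root lies in (3, 4); Newton's method refines it to λ ≈ 3.596. Dividing out (λ - (3.596)) leaves approximately λ^2 + 5.596λ + 11.1234. For λ^2 + 5.596λ + 11.1234 the discriminant is -13.1782. It is negative, so the remaining roots are the complex-conjugate pair λ ≈ -2.798 ± 1.8151i. Their product equals the constant term, so |λ|^2 ≈ 11.1234 and |λ| ≈ 3.3352.
Thus the eigenvalues (to 4 decimals) are 3.596 (modulus 3.596); -2.798 ± 1.8151i (modulus 3.3352). The spectral radius is the largest modulus: r(A) ≈ 3.596. (Cross-check: r(A) ≤ ||A||_2 ≈ 6.6198; equality holds whenever A is normal, though it can also hold for some non-normal A.)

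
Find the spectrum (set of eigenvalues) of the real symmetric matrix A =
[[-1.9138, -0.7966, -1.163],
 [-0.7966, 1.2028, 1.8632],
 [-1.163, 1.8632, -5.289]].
sigma(A) ≈ {-6, -2, 2}

A is real symmetric, so its spectrum consists of real eigenvalues. Expanding the characteristic polynomial of the displayed matrix gives
  det(λ I - A) = p(λ) = λ^3 + (6)λ^2 + (-4)λ + (-24).
Solving p(λ) = 0 yields eigenvalues ≈ -6, -2, 2. (A is shown rounded to 4 decimals, so these recover the underlying integer eigenvalues to within that precision.)
Verification: the trace of A = -6 equals the sum of eigenvalues -6, and det(A) ≈ 24.0003 matches the eigenvalue product 24.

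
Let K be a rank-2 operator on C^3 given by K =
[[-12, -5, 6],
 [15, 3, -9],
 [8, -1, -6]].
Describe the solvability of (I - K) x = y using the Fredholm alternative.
(I - K) is invertible (det(I - K) = 52 ≠ 0), so for every y in C^3 the equation (I - K) x = y has a unique solution.

K has rank 2 and factors as K = U V^T = u1 v1^T + u2 v2^T with u1 = (-2, 3, 2), v1 = (3, -2, -3), u2 = (-3, 3, 1), v2 = (2, 3, 0) (multiplying out reproduces the displayed K). The nonzero eigenvalues of U V^T coincide with those of the 2 x 2 matrix G = V^T U = [[v1·u1, v1·u2], [v2·u1, v2·u2]] = [[-18, -18], [5, 3]], and by the Sylvester determinant identity det(I_3 - U V^T) = det(I_2 - V^T U) = det([[19, 18], [-5, -2]]) = (19)(-2) - (18)(-5) = 52. (Direct check: I - K =
[[13, 5, -6],
 [-15, -2, 9],
 [-8, 1, 7]]
has determinant 52.) The finite-dimensional Fredholm alternative says: either (I - K) is invertible, or ker(I - K) ≠ {0} and then range(I - K) = ker((I - K)^*)^⊥, with dim ker(I - K) = dim ker((I - K)^*). Since det(I - K) ≠ 0, 1 is not an eigenvalue of K and ker(I - K) = {0}, so we are in the first case: for every y there is a unique x = (I - K)^(-1) y. (Explicitly, by the Woodbury identity, (I - U V^T)^(-1) = I + U (I_2 - G)^(-1) V^T.)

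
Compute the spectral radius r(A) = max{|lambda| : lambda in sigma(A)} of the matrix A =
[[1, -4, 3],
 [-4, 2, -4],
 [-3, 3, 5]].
r(A) ≈ 6.985

The eigenvalues of A are the roots of its characteristic polynomial. With M = A (coefficients from the trace, the sum of principal 2x2 minors, and det A):
  p(λ) = det(λ I - M) = λ^3 - 8λ^2 + 22λ + 124.
No integer candidate from the rational root theorem (±divisors of 124) is a root, so the roots are irrational. The cubic discriminant is Δ = -565648 < 0, so there is one real root and a complex-conjugate pair. p(-3) = -41 and p(-2) = 40 have opposite signs, so a root lies in (-3, -2); Newton's method refines it to λ ≈ -2.5415. Dividing out (λ - (-2.5415)) leaves approximately λ^2 - 10.5415λ + 48.7908. For λ^2 - 10.5415λ + 48.7908 the discriminant is -84.0406. It is negative, so the remaining roots are the complex-conjugate pair λ ≈ 5.2707 ± 4.5837i. Their product equals the constant term, so |λ|^2 ≈ 48.7908 and |λ| ≈ 6.985.
Thus the eigenvalues (to 4 decimals) are -2.5415 (modulus 2.5415); 5.2707 ± 4.5837i (modulus 6.985). The spectral radius is the largest modulus: r(A) ≈ 6.985. (Cross-check: r(A) ≤ ||A||_2 ≈ 7.4636; equality holds whenever A is normal, though it can also hold for some non-normal A.)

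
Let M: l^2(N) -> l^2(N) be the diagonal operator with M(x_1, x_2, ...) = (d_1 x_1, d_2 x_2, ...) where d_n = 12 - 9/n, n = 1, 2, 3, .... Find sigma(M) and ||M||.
sigma(M) = {12 - 9/n : n ≥ 1} ∪ {12}; ||M|| = 12

A bounded diagonal operator on l^2 with diagonal entries d_n has spectrum equal to the closure of {d_n : n ≥ 1}: every d_n is an eigenvalue (with eigenvector e_n), so {d_n} ⊂ sigma(M); the spectrum is closed, so its closure is too; and for lambda not in the closure, (M - lambda I) has bounded inverse (the diagonal entries 1/(d_n - lambda) are bounded). For our sequence d_n = 12 - 9/n, n = 1, 2, 3, ...:
  - {d_n} = {12 - 9/n : n ≥ 1}; the only limit point is 12
  - closure = {12 - 9/n : n ≥ 1} ∪ {12}
For the norm: a diagonal operator has ||M|| = sup_n |d_n|. Here d_n = 12 - 9/n increases monotonically from d_1 = 3 toward 12, with all terms in [3, 12); so sup_n |d_n| = 12 (the supremum is the limit, not attained). So ||M|| = 12.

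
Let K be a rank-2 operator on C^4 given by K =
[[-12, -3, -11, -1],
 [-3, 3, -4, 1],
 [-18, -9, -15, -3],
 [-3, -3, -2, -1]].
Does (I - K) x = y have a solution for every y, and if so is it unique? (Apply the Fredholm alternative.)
(I - K) is invertible (det(I - K) = -100 ≠ 0), so for every y in C^4 the equation (I - K) x = y has a unique solution.

K has rank 2 and factors as K = U V^T = u1 v1^T + u2 v2^T with u1 = (3, 2, 3, 0), v1 = (-3, 0, -3, 0), u2 = (1, -1, 3, 1), v2 = (-3, -3, -2, -1) (multiplying out reproduces the displayed K). The nonzero eigenvalues of U V^T coincide with those of the 2 x 2 matrix G = V^T U = [[v1·u1, v1·u2], [v2·u1, v2·u2]] = [[-18, -12], [-21, -7]], and by the Sylvester determinant identity det(I_4 - U V^T) = det(I_2 - V^T U) = det([[19, 12], [21, 8]]) = (19)(8) - (12)(21) = -100. (Direct check: I - K =
[[13, 3, 11, 1],
 [3, -2, 4, -1],
 [18, 9, 16, 3],
 [3, 3, 2, 2]]
has determinant -100.) The finite-dimensional Fredholm alternative says: either (I - K) is invertible, or ker(I - K) ≠ {0} and then range(I - K) = ker((I - K)^*)^⊥, with dim ker(I - K) = dim ker((I - K)^*). Since det(I - K) ≠ 0, 1 is not an eigenvalue of K and ker(I - K) = {0}, so we are in the first case: for every y there is a unique x = (I - K)^(-1) y. (Explicitly, by the Woodbury identity, (I - U V^T)^(-1) = I + U (I_2 - G)^(-1) V^T.)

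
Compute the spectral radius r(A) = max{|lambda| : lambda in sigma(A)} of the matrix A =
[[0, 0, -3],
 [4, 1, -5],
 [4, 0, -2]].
r(A) = sqrt(12) ≈ 3.4641

The eigenvalues of A are the roots of its characteristic polynomial. With M = A (coefficients from the trace, the sum of principal 2x2 minors, and det A):
  p(λ) = det(λ I - M) = λ^3 + λ^2 + 10λ - 12.
By the rational root theorem any rational root is an integer divisor of 12. Testing λ = 1: p(1) = 1 + 1 + 10 - 12 = 0, so λ = 1 is a root. Dividing out (λ - 1) leaves p(λ) = (λ - 1)(λ^2 + 2λ + 12). For λ^2 + 2λ + 12 the discriminant is -44. It is negative, so the roots are the complex-conjugate pair λ = -1 ± (sqrt(44)/2) i ≈ -1 ± 3.3166i. For a conjugate pair the product of the roots equals the constant term, so |λ|^2 = 12 and |λ| = sqrt(12) ≈ 3.4641.
Thus the eigenvalues (to 4 decimals) are -1 ± 3.3166i (modulus 3.4641); 1 (modulus 1). The spectral radius is the largest modulus: r(A) = sqrt(12) ≈ 3.4641. (Cross-check: r(A) ≤ ||A||_2 ≈ 7.9882; equality holds whenever A is normal, though it can also hold for some non-normal A.)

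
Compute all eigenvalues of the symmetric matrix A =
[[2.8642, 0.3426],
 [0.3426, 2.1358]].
sigma(A) ≈ {2, 3}

A is real symmetric, so its spectrum consists of real eigenvalues. Expanding the characteristic polynomial of the displayed matrix gives
  det(λ I - A) = p(λ) = λ^2 + (-5)λ + (6).
Solving p(λ) = 0 yields eigenvalues ≈ 2, 3. (A is shown rounded to 4 decimals, so these recover the underlying integer eigenvalues to within that precision.)
Verification: the trace of A = 5 equals the sum of eigenvalues 5, and det(A) ≈ 6.0000 matches the eigenvalue product 6.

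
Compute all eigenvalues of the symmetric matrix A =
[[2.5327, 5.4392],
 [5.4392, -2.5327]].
sigma(A) ≈ {-6, 6}

A is real symmetric, so its spectrum consists of real eigenvalues. Expanding the characteristic polynomial of the displayed matrix gives
  det(λ I - A) = p(λ) = λ^2 + (0)λ + (-36).
Solving p(λ) = 0 yields eigenvalues ≈ -6, 6. (A is shown rounded to 4 decimals, so these recover the underlying integer eigenvalues to within that precision.)
Verification: the trace of A = 0 equals the sum of eigenvalues 0, and det(A) ≈ -35.9995 matches the eigenvalue product -36.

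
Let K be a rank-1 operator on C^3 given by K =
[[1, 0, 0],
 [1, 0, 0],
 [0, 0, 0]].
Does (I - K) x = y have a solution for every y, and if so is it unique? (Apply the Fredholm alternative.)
(I - K) is singular (det(I - K) = 0, i.e. 1 ∈ sigma(K)). (I - K) x = y is solvable iff y ⊥ ker((I - K)^*) = span{(1, 0, 0)}, i.e. iff y_1 = 0. When solvable, the solutions are x = y + c·(1, 1, 0), c arbitrary (ker(I - K) = span{(1, 1, 0)}, dimension 1).

K has rank 1, so it is an outer product K = u v^T: every row of K is a multiple of one row vector. Reading off the entries, u = (1, 1, 0) and v = (1, 0, 0) (row i of K equals u_i·v^T). A rank-one matrix u v^T satisfies K u = u (v·u) and kills the (2)-dimensional subspace v^⊥, so its characteristic polynomial is lambda^2 (lambda - v·u) with v·u = tr K = 1. Hence the eigenvalues of I - K are 1 (multiplicity 2) and 1 - (1) = 0, so det(I - K) = 0. (Direct check: I - K =
[[0, 0, 0],
 [-1, 1, 0],
 [0, 0, 1]]
has determinant 0.) So 1 is an eigenvalue of K and (I - K) is not invertible. The finite-dimensional Fredholm alternative says: either (I - K) is invertible, or ker(I - K) ≠ {0} and then range(I - K) = ker((I - K)^*)^⊥, with dim ker(I - K) = dim ker((I - K)^*). We are in the second case, so we need both kernels. Kernel of I - K: (I - K) u = u - u (v·u) = u - u = 0, so ker(I - K) = span{u} = span{(1, 1, 0)} (it is exactly 1-dimensional because rank(I - K) = 2). Kernel of the adjoint: K is real, so (I - K)^* = I - K^T = I - v u^T, and (I - v u^T) v = v - v (u·v) = 0; hence ker((I - K)^*) = span{v} = span{(1, 0, 0)}. Therefore (I - K) x = y is solvable iff <y, v> = 0, i.e. iff y_1 = 0. When this holds, K y = u (v·y) = 0, so (I - K) y = y and x = y is a particular solution; the full solution set is the line x = y + c·u = y + c·(1, 1, 0), c ∈ C.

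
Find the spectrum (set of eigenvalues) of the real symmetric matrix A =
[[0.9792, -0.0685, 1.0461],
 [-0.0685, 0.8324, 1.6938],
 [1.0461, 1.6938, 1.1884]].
sigma(A) ≈ {-1, 1, 3}

A is real symmetric, so its spectrum consists of real eigenvalues. Expanding the characteristic polynomial of the displayed matrix gives
  det(λ I - A) = p(λ) = λ^3 + (-3)λ^2 + (-1)λ + (3).
Solving p(λ) = 0 yields eigenvalues ≈ -1, 1, 3. (A is shown rounded to 4 decimals, so these recover the underlying integer eigenvalues to within that precision.)
Verification: the trace of A = 3 equals the sum of eigenvalues 3, and det(A) ≈ -2.9999 matches the eigenvalue product -3.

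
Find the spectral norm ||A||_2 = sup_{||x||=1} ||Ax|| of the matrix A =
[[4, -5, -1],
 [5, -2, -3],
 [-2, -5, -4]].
||A||_2 ≈ 9.3012 (= sqrt(largest eigenvalue of A^T A))

||A||_2 = sigma_max(A) = sqrt(lambda_max(A^T A)). Form the symmetric matrix M = A^T A =
[[45, -20, -11],
 [-20, 54, 31],
 [-11, 31, 26]].
Its characteristic polynomial (trace, sum of principal 2x2 minors, determinant of M give the coefficients) is
  p(λ) = det(λ I - M) = λ^3 - 125λ^2 + 3522λ - 16641.
No integer candidate from the rational root theorem (±divisors of 16641) is a root, so the roots are irrational. The cubic discriminant is Δ = 13452566121 > 0, so there are three distinct real roots. p(5) = -2031 and p(6) = 207 have opposite signs, so a root lies in (5, 6); Newton's method refines it to λ ≈ 5.9033. p(32) = 831 and p(33) = -603 have opposite signs, so a root lies in (32, 33); Newton's method refines it to λ ≈ 32.5841. p(86) = -2193 and p(87) = 2151 have opposite signs, so a root lies in (86, 87); Newton's method refines it to λ ≈ 86.5126. Check (Vieta): the three roots sum to 125, matching tr M = 125.
So the eigenvalues of A^T A are ≈ 5.9033, 32.5841, 86.5126 (all ≥ 0, as they must be for A^T A). The largest is λ_max ≈ 86.5126, hence ||A||_2 = sqrt(λ_max) ≈ 9.3012.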